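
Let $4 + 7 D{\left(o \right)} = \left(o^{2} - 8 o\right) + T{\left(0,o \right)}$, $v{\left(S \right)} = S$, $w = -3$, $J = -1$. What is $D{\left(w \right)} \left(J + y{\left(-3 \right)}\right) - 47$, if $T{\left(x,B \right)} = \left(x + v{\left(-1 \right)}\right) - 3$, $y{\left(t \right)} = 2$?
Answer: $- \frac{304}{7} \approx -43.429$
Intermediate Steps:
$T{\left(x,B \right)} = -4 + x$ ($T{\left(x,B \right)} = \left(x - 1\right) - 3 = \left(-1 + x\right) - 3 = -4 + x$)
$D{\left(o \right)} = - \frac{8}{7} - \frac{8 o}{7} + \frac{o^{2}}{7}$ ($D{\left(o \right)} = - \frac{4}{7} + \frac{\left(o^{2} - 8 o\right) + \left(-4 + 0\right)}{7} = - \frac{4}{7} + \frac{\left(o^{2} - 8 o\right) - 4}{7} = - \frac{4}{7} + \frac{-4 + o^{2} - 8 o}{7} = - \frac{4}{7} - \left(\frac{4}{7} - \frac{o^{2}}{7} + \frac{8 o}{7}\right) = - \frac{8}{7} - \frac{8 o}{7} + \frac{o^{2}}{7}$)
$D{\left(w \right)} \left(J + y{\left(-3 \right)}\right) - 47 = \left(- \frac{8}{7} - - \frac{24}{7} + \frac{\left(-3\right)^{2}}{7}\right) \left(-1 + 2\right) - 47 = \left(- \frac{8}{7} + \frac{24}{7} + \frac{1}{7} \cdot 9\right) 1 - 47 = \left(- \frac{8}{7} + \frac{24}{7} + \frac{9}{7}\right) 1 - 47 = \frac{25}{7} \cdot 1 - 47 = \frac{25}{7} - 47 = - \frac{304}{7}$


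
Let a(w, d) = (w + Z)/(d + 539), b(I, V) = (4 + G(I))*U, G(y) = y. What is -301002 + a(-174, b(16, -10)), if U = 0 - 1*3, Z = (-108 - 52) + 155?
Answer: -144180137/479 ≈ -3.0100e+5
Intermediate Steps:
Z = -5 (Z = -160 + 155 = -5)
U = -3 (U = 0 - 3 = -3)
b(I, V) = -12 - 3*I (b(I, V) = (4 + I)*(-3) = -12 - 3*I)
a(w, d) = (-5 + w)/(539 + d) (a(w, d) = (w - 5)/(d + 539) = (-5 + w)/(539 + d))
-301002 + a(-174, b(16, -10)) = -301002 + (-5 - 174)/(539 + (-12 - 3*16)) = -301002 - 179/(539 + (-12 - 48)) = -301002 - 179/(539 - 60) = -301002 - 179/479 = -144180137/479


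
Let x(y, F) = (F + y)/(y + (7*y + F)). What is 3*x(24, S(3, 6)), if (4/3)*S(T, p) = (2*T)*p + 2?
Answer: 5/7 ≈ 0.71429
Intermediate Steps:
S(T, p) = 3/2 + 3*T*p/2 (S(T, p) = 3*((2*T)*p + 2)/4 = 3*(2*T*p + 2)/4 = 3*(2 + 2*T*p)/4 = 3/2 + 3*T*p/2)
x(y, F) = (F + y)/(F + 8*y) (x(y, F) = (F + y)/(y + (F + 7*y)) = (F + y)/(F + 8*y))
3*x(24, S(3, 6)) = 3*(((3/2 + (3/2)*3*6) + 24)/((3/2 + (3/2)*3*6) + 8*24)) = 3*(((3/2 + 27) + 24)/((3/2 + 27) + 192)) = 3*((57/2 + 24)/(57/2 + 192)) = 3*((105/2)/(441/2)) = 3*((2/441)*(105/2)) = 3*(5/21) = 5/7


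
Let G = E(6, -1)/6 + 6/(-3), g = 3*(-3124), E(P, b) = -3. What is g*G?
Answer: 23430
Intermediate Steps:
g = -9372
G = -5/2 (G = -3/6 + 6/(-3) = -3*⅙ + 6*(-⅓) = -½ - 2 = -5/2 ≈ -2.5000)
g*G = -9372*(-5/2) = 23430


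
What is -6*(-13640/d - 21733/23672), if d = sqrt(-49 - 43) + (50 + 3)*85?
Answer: 1895675568161/80071001604 - 54560*I*sqrt(23)/6765039 ≈ 23.675 - 0.038678*I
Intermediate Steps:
d = 4505 + 2*I*sqrt(23) (d = sqrt(-92) + 53*85 = 2*I*sqrt(23) + 4505 = 4505 + 2*I*sqrt(23) ≈ 4505.0 + 9.5917*I)
-6*(-13640/d - 21733/23672) = -6*(-13640/(4505 + 2*I*sqrt(23)) - 21733/23672) = -6*(-21733/23672 - 13640/(4505 + 2*I*sqrt(23))) = 65199/11836 + 81840/(4505 + 2*I*sqrt(23))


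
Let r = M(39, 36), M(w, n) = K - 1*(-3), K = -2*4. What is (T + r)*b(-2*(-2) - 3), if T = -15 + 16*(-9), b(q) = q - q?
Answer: 0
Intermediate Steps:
K = -8
M(w, n) = -5 (M(w, n) = -8 - 1*(-3) = -8 + 3 = -5)
b(q) = 0
r = -5
T = -159 (T = -15 - 144 = -159)
(T + r)*b(-2*(-2) - 3) = (-159 - 5)*0 = -164*0 = 0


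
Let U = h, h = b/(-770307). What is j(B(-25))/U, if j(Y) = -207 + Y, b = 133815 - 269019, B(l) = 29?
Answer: -38537/38 ≈ -1014.1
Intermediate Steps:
b = -135204
h = 76/433 (h = -135204/(-770307) = -135204*(-1/770307) = 76/433 ≈ 0.17552)
U = 76/433 ≈ 0.17552
j(B(-25))/U = (-207 + 29)/(76/433) = -178*433/76 = -38537/38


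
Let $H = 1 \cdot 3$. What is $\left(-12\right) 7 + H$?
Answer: $-81$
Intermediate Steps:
$H = 3$
$\left(-12\right) 7 + H = \left(-12\right) 7 + 3 = -84 + 3 = -81$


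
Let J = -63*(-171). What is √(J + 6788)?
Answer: √17561 ≈ 132.52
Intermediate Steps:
J = 10773
√(J + 6788) = √(10773 + 6788) = √17561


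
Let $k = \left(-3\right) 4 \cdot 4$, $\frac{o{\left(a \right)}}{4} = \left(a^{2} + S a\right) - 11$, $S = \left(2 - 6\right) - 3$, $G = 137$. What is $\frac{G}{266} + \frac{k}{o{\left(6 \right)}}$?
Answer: $\frac{5521}{4522} \approx 1.2209$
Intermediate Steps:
$S = -7$ ($S = -4 - 3 = -7$)
$o{\left(a \right)} = -44 - 28 a + 4 a^{2}$ ($o{\left(a \right)} = 4 \left(\left(a^{2} - 7 a\right) - 11\right) = 4 \left(-11 + a^{2} - 7 a\right) = -44 - 28 a + 4 a^{2}$)
$k = -48$ ($k = \left(-12\right) 4 = -48$)
$\frac{G}{266} + \frac{k}{o{\left(6 \right)}} = \frac{137}{266} - \frac{48}{-44 - 168 + 4 \cdot 6^{2}} = 137 \cdot \frac{1}{266} - \frac{48}{-44 - 168 + 4 \cdot 36} = \frac{137}{266} - \frac{48}{-44 - 168 + 144} = \frac{137}{266} - \frac{48}{-68} = \frac{137}{266} - - \frac{12}{17} = \frac{137}{266} + \frac{12}{17} = \frac{5521}{4522}$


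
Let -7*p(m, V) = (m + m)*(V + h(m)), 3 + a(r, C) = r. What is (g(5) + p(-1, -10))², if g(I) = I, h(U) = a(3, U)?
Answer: 225/49 ≈ 4.5918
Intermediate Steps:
a(r, C) = -3 + r
h(U) = 0 (h(U) = -3 + 3 = 0)
p(m, V) = -2*V*m/7 (p(m, V) = -(m + m)*(V + 0)/7 = -2*m*V/7 = -2*V*m/7)
(g(5) + p(-1, -10))² = (5 - 2/7*(-10)*(-1))² = (5 - 20/7)² = (15/7)² = 225/49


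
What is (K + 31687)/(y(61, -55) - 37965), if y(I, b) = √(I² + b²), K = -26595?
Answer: -193317780/1441334479 - 5092*√6746/1441334479 ≈ -0.13441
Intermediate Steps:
(K + 31687)/(y(61, -55) - 37965) = (-26595 + 31687)/(√(61² + (-55)²) - 37965) = 5092/(√(3721 + 3025) - 37965) = 5092/(√6746 - 37965) = 5092/(-37965 + √6746)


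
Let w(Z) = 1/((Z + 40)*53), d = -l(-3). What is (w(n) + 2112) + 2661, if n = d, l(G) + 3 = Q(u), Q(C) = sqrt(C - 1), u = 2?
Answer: 10624699/2226 ≈ 4773.0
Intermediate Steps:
Q(C) = sqrt(-1 + C)
l(G) = -2 (l(G) = -3 + sqrt(-1 + 2) = -3 + sqrt(1) = -3 + 1 = -2)
d = 2 (d = -1*(-2) = 2)
n = 2
w(Z) = 1/(53*(40 + Z)) (w(Z) = (1/53)/(40 + Z) = 1/(53*(40 + Z)))
(w(n) + 2112) + 2661 = (1/(53*(40 + 2)) + 2112) + 2661 = ((1/53)/42 + 2112) + 2661 = ((1/53)*(1/42) + 2112) + 2661 = (1/2226 + 2112) + 2661 = 4701313/2226 + 2661 = 10624699/2226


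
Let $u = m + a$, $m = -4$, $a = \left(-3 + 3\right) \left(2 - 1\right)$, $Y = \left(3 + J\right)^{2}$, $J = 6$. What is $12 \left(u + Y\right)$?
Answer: $924$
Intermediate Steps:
$Y = 81$ ($Y = \left(3 + 6\right)^{2} = 9^{2} = 81$)
$a = 0$ ($a = 0 \cdot 1 = 0$)
$u = -4$ ($u = -4 + 0 = -4$)
$12 \left(u + Y\right) = 12 \left(-4 + 81\right) = 12 \cdot 77 = 924$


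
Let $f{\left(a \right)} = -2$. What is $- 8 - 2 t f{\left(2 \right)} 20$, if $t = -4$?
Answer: $2560$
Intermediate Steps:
$- 8 - 2 t f{\left(2 \right)} 20 = - 8 \left(-2\right) \left(-4\right) \left(-2\right) 20 = - 8 \cdot 8 \left(-2\right) 20 = \left(-8\right) \left(-16\right) 20 = 128 \cdot 20 = 2560$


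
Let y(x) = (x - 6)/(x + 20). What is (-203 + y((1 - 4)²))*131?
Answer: -770804/29 ≈ -26579.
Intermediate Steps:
y(x) = (-6 + x)/(20 + x)
(-203 + y((1 - 4)²))*131 = (-203 + (-6 + (1 - 4)²)/(20 + (1 - 4)²))*131 = (-203 + (-6 + (-3)²)/(20 + (-3)²))*131 = (-203 + (-6 + 9)/(20 + 9))*131 = (-203 + 3/29)*131 = -5884/29*131 = -770804/29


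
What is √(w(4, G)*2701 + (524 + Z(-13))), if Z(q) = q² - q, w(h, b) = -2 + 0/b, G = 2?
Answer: 2*I*√1174 ≈ 68.527*I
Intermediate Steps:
w(h, b) = -2 (w(h, b) = -2 + 0 = -2)
√(w(4, G)*2701 + (524 + Z(-13))) = √(-2*2701 + (524 - 13*(-1 - 13))) = √(-5402 + (524 - 13*(-14))) = √(-5402 + (524 + 182)) = √(-5402 + 706) = √(-4696) = 2*I*√1174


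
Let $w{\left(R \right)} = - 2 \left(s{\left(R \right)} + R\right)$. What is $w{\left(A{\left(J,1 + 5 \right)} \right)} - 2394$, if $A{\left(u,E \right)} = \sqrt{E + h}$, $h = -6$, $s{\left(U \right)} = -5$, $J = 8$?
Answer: $-2384$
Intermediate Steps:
$A{\left(u,E \right)} = \sqrt{-6 + E}$ ($A{\left(u,E \right)} = \sqrt{E - 6} = \sqrt{-6 + E}$)
$w{\left(R \right)} = 10 - 2 R$ ($w{\left(R \right)} = - 2 \left(-5 + R\right) = 10 - 2 R$)
$w{\left(A{\left(J,1 + 5 \right)} \right)} - 2394 = \left(10 - 2 \sqrt{-6 + \left(1 + 5\right)}\right) - 2394 = \left(10 - 2 \sqrt{-6 + 6}\right) - 2394 = \left(10 - 2 \sqrt{0}\right) - 2394 = \left(10 - 0\right) - 2394 = \left(10 + 0\right) - 2394 = 10 - 2394 = -2384$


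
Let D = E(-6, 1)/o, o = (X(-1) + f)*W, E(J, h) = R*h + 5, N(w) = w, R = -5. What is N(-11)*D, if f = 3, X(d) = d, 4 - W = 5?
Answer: 0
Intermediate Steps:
W = -1 (W = 4 - 1*5 = 4 - 5 = -1)
E(J, h) = 5 - 5*h (E(J, h) = -5*h + 5 = 5 - 5*h)
o = -2 (o = (-1 + 3)*(-1) = 2*(-1) = -2)
D = 0 (D = (5 - 5*1)/(-2) = (5 - 5)*(-1/2) = 0*(-1/2) = 0)
N(-11)*D = -11*0 = 0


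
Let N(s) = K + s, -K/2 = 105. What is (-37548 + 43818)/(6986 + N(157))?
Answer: 2090/2311 ≈ 0.90437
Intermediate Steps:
K = -210 (K = -2*105 = -210)
N(s) = -210 + s
(-37548 + 43818)/(6986 + N(157)) = (-37548 + 43818)/(6986 + (-210 + 157)) = 6270/(6986 - 53) = 6270/6933 = 6270*(1/6933) = 2090/2311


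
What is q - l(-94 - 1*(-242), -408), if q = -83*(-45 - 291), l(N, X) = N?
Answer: 27740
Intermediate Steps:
q = 27888 (q = -83*(-336) = 27888)
q - l(-94 - 1*(-242), -408) = 27888 - (-94 - 1*(-242)) = 27888 - (-94 + 242) = 27888 - 1*148 = 27888 - 148 = 27740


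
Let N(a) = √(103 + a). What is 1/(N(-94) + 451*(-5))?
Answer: -1/2252 ≈ -0.00044405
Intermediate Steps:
1/(N(-94) + 451*(-5)) = 1/(√(103 - 94) + 451*(-5)) = 1/(√9 - 2255) = 1/(3 - 2255) = 1/(-2252) = -1/2252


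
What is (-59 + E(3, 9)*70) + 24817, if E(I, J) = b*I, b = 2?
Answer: 25178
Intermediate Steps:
E(I, J) = 2*I
(-59 + E(3, 9)*70) + 24817 = (-59 + (2*3)*70) + 24817 = (-59 + 6*70) + 24817 = (-59 + 420) + 24817 = 361 + 24817 = 25178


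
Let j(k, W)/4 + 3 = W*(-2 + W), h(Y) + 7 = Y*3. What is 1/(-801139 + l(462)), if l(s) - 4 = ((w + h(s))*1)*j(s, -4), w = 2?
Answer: -1/685131 ≈ -1.4596e-6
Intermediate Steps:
h(Y) = -7 + 3*Y (h(Y) = -7 + Y*3 = -7 + 3*Y)
j(k, W) = -12 + 4*W*(-2 + W) (j(k, W) = -12 + 4*(W*(-2 + W)) = -12 + 4*W*(-2 + W))
l(s) = -416 + 252*s (l(s) = 4 + ((2 + (-7 + 3*s))*1)*(-12 - 8*(-4) + 4*(-4)**2) = 4 + ((-5 + 3*s)*1)*(-12 + 32 + 4*16) = 4 + (-5 + 3*s)*(-12 + 32 + 64) = 4 + (-5 + 3*s)*84 = 4 + (-420 + 252*s) = -416 + 252*s)
1/(-801139 + l(462)) = 1/(-801139 + (-416 + 252*462)) = 1/(-801139 + (-416 + 116424)) = 1/(-801139 + 116008) = 1/(-685131) = -1/685131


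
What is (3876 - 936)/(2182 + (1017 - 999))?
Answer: 147/110 ≈ 1.3364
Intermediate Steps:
(3876 - 936)/(2182 + (1017 - 999)) = 2940/(2182 + 18) = 2940/2200 = 2940*(1/2200) = 147/110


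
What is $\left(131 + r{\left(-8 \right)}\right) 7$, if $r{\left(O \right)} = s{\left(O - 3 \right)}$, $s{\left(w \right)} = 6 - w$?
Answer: $1036$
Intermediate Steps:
$r{\left(O \right)} = 9 - O$ ($r{\left(O \right)} = 6 - \left(O - 3\right) = 6 - \left(-3 + O\right) = 9 - O$)
$\left(131 + r{\left(-8 \right)}\right) 7 = \left(131 + \left(9 - -8\right)\right) 7 = \left(131 + \left(9 + 8\right)\right) 7 = \left(131 + 17\right) 7 = 148 \cdot 7 = 1036$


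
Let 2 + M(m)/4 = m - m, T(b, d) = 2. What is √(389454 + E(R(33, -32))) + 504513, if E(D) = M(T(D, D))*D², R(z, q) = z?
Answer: 504513 + √380742 ≈ 5.0513e+5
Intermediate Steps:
M(m) = -8 (M(m) = -8 + 4*(m - m) = -8 + 4*0 = -8 + 0 = -8)
E(D) = -8*D²
√(389454 + E(R(33, -32))) + 504513 = √(389454 - 8*33²) + 504513 = √(389454 - 8*1089) + 504513 = √(389454 - 8712) + 504513 = √380742 + 504513 = 504513 + √380742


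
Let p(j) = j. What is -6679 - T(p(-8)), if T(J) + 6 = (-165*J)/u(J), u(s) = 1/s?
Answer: 3887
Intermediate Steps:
T(J) = -6 - 165*J**2 (T(J) = -6 + (-165*J)/(1/J) = -6 + (-165*J)*J = -6 - 165*J**2)
-6679 - T(p(-8)) = -6679 - (-6 - 165*(-8)**2) = -6679 - (-6 - 165*64) = -6679 - (-6 - 10560) = -6679 - 1*(-10566) = -6679 + 10566 = 3887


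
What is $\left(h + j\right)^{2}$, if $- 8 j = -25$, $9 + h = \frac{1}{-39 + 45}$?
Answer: $\frac{18769}{576} \approx 32.585$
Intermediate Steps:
$h = - \frac{53}{6}$ ($h = -9 + \frac{1}{-39 + 45} = -9 + \frac{1}{6} = - \frac{53}{6} \approx -8.8333$)
$j = \frac{25}{8}$ ($j = \left(- \frac{1}{8}\right) \left(-25\right) = \frac{25}{8} \approx 3.125$)
$\left(h + j\right)^{2} = \left(- \frac{53}{6} + \frac{25}{8}\right)^{2} = \left(- \frac{137}{24}\right)^{2} = \frac{18769}{576}$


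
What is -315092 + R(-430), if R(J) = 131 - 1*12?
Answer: -314973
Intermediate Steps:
R(J) = 119 (R(J) = 131 - 12 = 119)
-315092 + R(-430) = -315092 + 119 = -314973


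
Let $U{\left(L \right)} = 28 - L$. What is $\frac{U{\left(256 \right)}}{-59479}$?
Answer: $\frac{228}{59479} \approx 0.0038333$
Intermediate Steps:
$\frac{U{\left(256 \right)}}{-59479} = \frac{28 - 256}{-59479} = \left(28 - 256\right) \left(- \frac{1}{59479}\right) = \left(-228\right) \left(- \frac{1}{59479}\right) = \frac{228}{59479}$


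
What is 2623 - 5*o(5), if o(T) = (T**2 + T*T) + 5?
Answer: 2348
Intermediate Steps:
o(T) = 5 + 2*T**2 (o(T) = (T**2 + T**2) + 5 = 2*T**2 + 5 = 5 + 2*T**2)
2623 - 5*o(5) = 2623 - 5*(5 + 2*5**2) = 2623 - 5*(5 + 2*25) = 2623 - 5*(5 + 50) = 2623 - 5*55 = 2623 - 275 = 2348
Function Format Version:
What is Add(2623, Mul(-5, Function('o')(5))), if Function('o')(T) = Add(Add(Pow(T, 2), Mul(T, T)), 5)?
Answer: 2348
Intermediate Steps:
Function('o')(T) = Add(5, Mul(2, Pow(T, 2))) (Function('o')(T) = Add(Add(Pow(T, 2), Pow(T, 2)), 5) = Add(Mul(2, Pow(T, 2)), 5) = Add(5, Mul(2, Pow(T, 2))))
Add(2623, Mul(-5, Function('o')(5))) = Add(2623, Mul(-5, Add(5, Mul(2, Pow(5, 2))))) = Add(2623, Mul(-5, Add(5, Mul(2, 25)))) = Add(2623, Mul(-5, Add(5, 50))) = Add(2623, Mul(-5, 55)) = Add(2623, -275) = 2348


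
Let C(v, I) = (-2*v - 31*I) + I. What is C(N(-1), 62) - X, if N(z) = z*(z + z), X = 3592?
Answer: -5456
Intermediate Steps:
N(z) = 2*z**2 (N(z) = z*(2*z) = 2*z**2)
C(v, I) = -30*I - 2*v (C(v, I) = (-31*I - 2*v) + I = -30*I - 2*v)
C(N(-1), 62) - X = (-30*62 - 4*(-1)**2) - 1*3592 = (-1860 - 4) - 3592 = -1864 - 3592 = -5456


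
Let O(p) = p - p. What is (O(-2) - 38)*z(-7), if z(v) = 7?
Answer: -266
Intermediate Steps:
O(p) = 0
(O(-2) - 38)*z(-7) = (0 - 38)*7 = -38*7 = -266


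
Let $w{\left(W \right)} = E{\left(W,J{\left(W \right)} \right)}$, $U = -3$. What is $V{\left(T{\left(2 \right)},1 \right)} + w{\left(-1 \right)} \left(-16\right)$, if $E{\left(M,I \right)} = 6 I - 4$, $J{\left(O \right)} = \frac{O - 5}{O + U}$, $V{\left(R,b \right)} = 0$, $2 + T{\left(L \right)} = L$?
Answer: $-80$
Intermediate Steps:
$T{\left(L \right)} = -2 + L$
$J{\left(O \right)} = \frac{-5 + O}{-3 + O}$ ($J{\left(O \right)} = \frac{O - 5}{O - 3} = \frac{-5 + O}{-3 + O}$)
$E{\left(M,I \right)} = -4 + 6 I$
$w{\left(W \right)} = -4 + \frac{6 \left(-5 + W\right)}{-3 + W}$ ($w{\left(W \right)} = -4 + 6 \frac{-5 + W}{-3 + W} = -4 + \frac{6 \left(-5 + W\right)}{-3 + W}$)
$V{\left(T{\left(2 \right)},1 \right)} + w{\left(-1 \right)} \left(-16\right) = 0 + \frac{2 \left(-9 - 1\right)}{-3 - 1} \left(-16\right) = 0 + 2 \frac{1}{-4} \left(-10\right) \left(-16\right) = 0 + 2 \left(- \frac{1}{4}\right) \left(-10\right) \left(-16\right) = 0 + 5 \left(-16\right) = 0 - 80 = -80$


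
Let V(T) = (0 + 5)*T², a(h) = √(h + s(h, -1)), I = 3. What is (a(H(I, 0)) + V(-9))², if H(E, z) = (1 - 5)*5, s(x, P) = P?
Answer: (405 + I*√21)² ≈ 1.64e+5 + 3712.0*I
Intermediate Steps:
H(E, z) = -20 (H(E, z) = -4*5 = -20)
a(h) = √(-1 + h) (a(h) = √(h - 1) = √(-1 + h))
V(T) = 5*T²
(a(H(I, 0)) + V(-9))² = (√(-1 - 20) + 5*(-9)²)² = (√(-21) + 5*81)² = (I*√21 + 405)² = (405 + I*√21)²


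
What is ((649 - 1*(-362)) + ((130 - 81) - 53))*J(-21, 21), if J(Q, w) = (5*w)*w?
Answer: 2220435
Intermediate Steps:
J(Q, w) = 5*w**2
((649 - 1*(-362)) + ((130 - 81) - 53))*J(-21, 21) = ((649 - 1*(-362)) + ((130 - 81) - 53))*(5*21**2) = ((649 + 362) + (49 - 53))*(5*441) = (1011 - 4)*2205 = 1007*2205 = 2220435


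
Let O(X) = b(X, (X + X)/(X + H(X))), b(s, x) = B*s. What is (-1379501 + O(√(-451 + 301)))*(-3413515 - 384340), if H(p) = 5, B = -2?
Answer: 5239144770355 + 37978550*I*√6 ≈ 5.2391e+12 + 9.3028e+7*I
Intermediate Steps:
b(s, x) = -2*s
O(X) = -2*X
(-1379501 + O(√(-451 + 301)))*(-3413515 - 384340) = (-1379501 - 2*√(-451 + 301))*(-3413515 - 384340) = (-1379501 - 10*I*√6)*(-3797855) = 5239144770355 + 37978550*I*√6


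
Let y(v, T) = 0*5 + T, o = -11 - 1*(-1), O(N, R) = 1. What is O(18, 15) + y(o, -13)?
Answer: -12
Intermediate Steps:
o = -10 (o = -11 + 1 = -10)
y(v, T) = T (y(v, T) = 0 + T = T)
O(18, 15) + y(o, -13) = 1 - 13 = -12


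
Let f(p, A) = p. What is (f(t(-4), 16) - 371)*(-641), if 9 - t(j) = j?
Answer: 229478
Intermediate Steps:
t(j) = 9 - j
(f(t(-4), 16) - 371)*(-641) = ((9 - 1*(-4)) - 371)*(-641) = ((9 + 4) - 371)*(-641) = (13 - 371)*(-641) = -358*(-641) = 229478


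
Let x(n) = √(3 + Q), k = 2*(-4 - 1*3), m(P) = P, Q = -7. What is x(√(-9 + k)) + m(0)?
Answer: 2*I ≈ 2.0*I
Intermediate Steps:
k = -14 (k = 2*(-4 - 3) = 2*(-7) = -14)
x(n) = 2*I (x(n) = √(3 - 7) = √(-4) = 2*I)
x(√(-9 + k)) + m(0) = 2*I + 0 = 2*I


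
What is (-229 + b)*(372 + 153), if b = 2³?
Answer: -116025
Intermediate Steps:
b = 8
(-229 + b)*(372 + 153) = (-229 + 8)*(372 + 153) = -221*525 = -116025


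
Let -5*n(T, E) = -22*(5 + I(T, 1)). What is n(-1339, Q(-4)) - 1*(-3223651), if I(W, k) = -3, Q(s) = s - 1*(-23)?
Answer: 16118299/5 ≈ 3.2237e+6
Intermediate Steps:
Q(s) = 23 + s (Q(s) = s + 23 = 23 + s)
n(T, E) = 44/5 (n(T, E) = -(-22)*(5 - 3)/5 = -(-22)*2/5 = -1/5*(-44) = 44/5)
n(-1339, Q(-4)) - 1*(-3223651) = 44/5 - 1*(-3223651) = 44/5 + 3223651 = 16118299/5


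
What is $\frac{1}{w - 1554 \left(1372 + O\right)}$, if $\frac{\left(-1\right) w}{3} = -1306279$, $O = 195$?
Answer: $\frac{1}{1483719} \approx 6.7398 \cdot 10^{-7}$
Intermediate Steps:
$w = 3918837$ ($w = \left(-3\right) \left(-1306279\right) = 3918837$)
$\frac{1}{w - 1554 \left(1372 + O\right)} = \frac{1}{3918837 - 1554 \left(1372 + 195\right)} = \frac{1}{3918837 - 2435118} = \frac{1}{1483719}$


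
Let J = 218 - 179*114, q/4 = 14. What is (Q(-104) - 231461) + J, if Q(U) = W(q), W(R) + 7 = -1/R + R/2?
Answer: -14091169/56 ≈ -2.5163e+5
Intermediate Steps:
q = 56 (q = 4*14 = 56)
W(R) = -7 + R/2 - 1/R (W(R) = -7 + (-1/R + R/2) = -7 + (R/2 - 1/R) = -7 + R/2 - 1/R)
J = -20188 (J = 218 - 20406 = -20188)
Q(U) = 1175/56 (Q(U) = -7 + (½)*56 - 1/56 = -7 + 28 - 1*1/56 = -7 + 28 - 1/56 = 1175/56)
(Q(-104) - 231461) + J = (1175/56 - 231461) - 20188 = -12960641/56 - 20188 = -14091169/56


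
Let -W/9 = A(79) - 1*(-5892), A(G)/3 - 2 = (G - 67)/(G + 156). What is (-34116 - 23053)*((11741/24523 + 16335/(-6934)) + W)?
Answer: 121271795384387764417/39959983270 ≈ 3.0348e+9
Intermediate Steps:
A(G) = 6 + 3*(-67 + G)/(156 + G) (A(G) = 6 + 3*((G - 67)/(G + 156)) = 6 + 3*((-67 + G)/(156 + G)) = 6 + 3*(-67 + G)/(156 + G))
W = -12474594/235 (W = -9*(3*(245 + 3*79)/(156 + 79) - 1*(-5892)) = -9*(3*(245 + 237)/235 + 5892) = -9*(3*(1/235)*482 + 5892) = -9*(1446/235 + 5892) = -9*1386066/235 = -12474594/235 ≈ -53083.)
(-34116 - 23053)*((11741/24523 + 16335/(-6934)) + W) = (-34116 - 23053)*((11741/24523 + 16335/(-6934)) - 12474594/235) = -57169*((11741*(1/24523) + 16335*(-1/6934)) - 12474594/235) = -57169*((11741/24523 - 16335/6934) - 12474594/235) = -57169*(-319171111/170042482 - 12474594/235) = -57169*(-2121285930913393/39959983270) = 121271795384387764417/39959983270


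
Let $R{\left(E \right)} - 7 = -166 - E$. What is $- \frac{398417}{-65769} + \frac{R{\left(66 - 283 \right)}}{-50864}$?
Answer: $\frac{920966713}{152057928} \approx 6.0567$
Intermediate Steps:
$R{\left(E \right)} = -159 - E$ ($R{\left(E \right)} = 7 - \left(166 + E\right) = -159 - E$)
$- \frac{398417}{-65769} + \frac{R{\left(66 - 283 \right)}}{-50864} = - \frac{398417}{-65769} + \frac{-159 - \left(66 - 283\right)}{-50864} = \left(-398417\right) \left(- \frac{1}{65769}\right) + \left(-159 - \left(66 - 283\right)\right) \left(- \frac{1}{50864}\right) = \frac{398417}{65769} + \left(-159 - -217\right) \left(- \frac{1}{50864}\right) = \frac{398417}{65769} + \left(-159 + 217\right) \left(- \frac{1}{50864}\right) = \frac{398417}{65769} + 58 \left(- \frac{1}{50864}\right) = \frac{398417}{65769} - \frac{29}{25432} = \frac{920966713}{152057928}$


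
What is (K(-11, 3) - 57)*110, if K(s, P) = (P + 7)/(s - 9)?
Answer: -6325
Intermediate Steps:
K(s, P) = (7 + P)/(-9 + s)
(K(-11, 3) - 57)*110 = ((7 + 3)/(-9 - 11) - 57)*110 = (10/(-20) - 57)*110 = (-1/20*10 - 57)*110 = (-1/2 - 57)*110 = -115/2*110 = -6325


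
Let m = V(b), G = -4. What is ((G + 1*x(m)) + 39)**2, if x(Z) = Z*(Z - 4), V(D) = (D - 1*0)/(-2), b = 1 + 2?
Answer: 29929/16 ≈ 1870.6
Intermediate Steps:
b = 3
V(D) = -D/2 (V(D) = (D + 0)*(-1/2) = D*(-1/2) = -D/2)
m = -3/2 (m = -1/2*3 = -3/2 ≈ -1.5000)
x(Z) = Z*(-4 + Z)
((G + 1*x(m)) + 39)**2 = ((-4 + 1*(-3*(-4 - 3/2)/2)) + 39)**2 = ((-4 + 1*(-3/2*(-11/2))) + 39)**2 = ((-4 + 1*(33/4)) + 39)**2 = ((-4 + 33/4) + 39)**2 = (17/4 + 39)**2 = (173/4)**2 = 29929/16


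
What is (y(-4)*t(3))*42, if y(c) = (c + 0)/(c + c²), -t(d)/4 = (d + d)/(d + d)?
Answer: 56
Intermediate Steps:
t(d) = -4 (t(d) = -4*(d + d)/(d + d) = -4*2*d/(2*d) = -4*2*d*1/(2*d) = -4*1 = -4)
y(c) = c/(c + c²)
(y(-4)*t(3))*42 = (-4/(1 - 4))*42 = (-4/(-3))*42 = -⅓*(-4)*42 = (4/3)*42 = 56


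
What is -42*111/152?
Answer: -2331/76 ≈ -30.671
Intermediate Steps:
-42*111/152 = -4662*1/152 = -2331/76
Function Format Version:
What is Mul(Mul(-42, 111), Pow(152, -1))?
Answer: Rational(-2331, 76) ≈ -30.671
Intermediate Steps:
Mul(Mul(-42, 111), Pow(152, -1)) = Mul(-4662, Rational(1, 152)) = Rational(-2331, 76)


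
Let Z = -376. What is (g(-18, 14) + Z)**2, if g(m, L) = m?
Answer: 155236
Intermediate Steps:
(g(-18, 14) + Z)**2 = (-18 - 376)**2 = (-394)**2 = 155236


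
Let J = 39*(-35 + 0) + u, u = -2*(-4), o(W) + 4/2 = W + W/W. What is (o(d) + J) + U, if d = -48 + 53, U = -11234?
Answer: -12587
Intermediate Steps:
d = 5
o(W) = -1 + W (o(W) = -2 + (W + W/W) = -2 + (W + 1) = -2 + (1 + W) = -1 + W)
u = 8
J = -1357 (J = 39*(-35 + 0) + 8 = 39*(-35) + 8 = -1365 + 8 = -1357)
(o(d) + J) + U = ((-1 + 5) - 1357) - 11234 = (4 - 1357) - 11234 = -1353 - 11234 = -12587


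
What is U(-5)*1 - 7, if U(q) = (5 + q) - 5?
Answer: -12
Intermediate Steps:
U(q) = q
U(-5)*1 - 7 = -5*1 - 7 = -5 - 7 = -12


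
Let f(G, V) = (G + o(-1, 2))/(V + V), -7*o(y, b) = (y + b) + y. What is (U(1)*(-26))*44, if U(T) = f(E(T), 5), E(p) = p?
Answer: -572/5 ≈ -114.40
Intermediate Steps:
o(y, b) = -2*y/7 - b/7 (o(y, b) = -((y + b) + y)/7 = -((b + y) + y)/7 = -(b + 2*y)/7 = -2*y/7 - b/7)
f(G, V) = G/(2*V) (f(G, V) = (G + (-2/7*(-1) - ⅐*2))/(V + V) = (G + (2/7 - 2/7))/((2*V)) = (G + 0)*(1/(2*V)) = G*(1/(2*V)) = G/(2*V))
U(T) = T/10 (U(T) = (½)*T/5 = (½)*T*(⅕) = T/10)
(U(1)*(-26))*44 = (((⅒)*1)*(-26))*44 = ((⅒)*(-26))*44 = -13/5*44 = -572/5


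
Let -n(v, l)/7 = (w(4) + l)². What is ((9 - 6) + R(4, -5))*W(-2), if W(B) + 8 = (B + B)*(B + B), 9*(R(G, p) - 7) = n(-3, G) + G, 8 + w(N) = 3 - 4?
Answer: -72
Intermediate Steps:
w(N) = -9 (w(N) = -8 + (3 - 4) = -8 - 1 = -9)
n(v, l) = -7*(-9 + l)²
R(G, p) = 7 - 7*(-9 + G)²/9 + G/9 (R(G, p) = 7 + (-7*(-9 + G)² + G)/9 = 7 + (G - 7*(-9 + G)²)/9 = 7 + (-7*(-9 + G)²/9 + G/9) = 7 - 7*(-9 + G)²/9 + G/9)
W(B) = -8 + 4*B² (W(B) = -8 + (B + B)*(B + B) = -8 + (2*B)*(2*B) = -8 + 4*B²)
((9 - 6) + R(4, -5))*W(-2) = ((9 - 6) + (7 - 7*(-9 + 4)²/9 + (⅑)*4))*(-8 + 4*(-2)²) = (3 + (7 - 7/9*(-5)² + 4/9))*(-8 + 4*4) = (3 + (7 - 7/9*25 + 4/9))*(-8 + 16) = (3 + (7 - 175/9 + 4/9))*8 = (3 - 12)*8 = -9*8 = -72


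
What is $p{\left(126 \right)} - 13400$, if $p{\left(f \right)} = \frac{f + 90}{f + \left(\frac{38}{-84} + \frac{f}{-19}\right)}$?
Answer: $- \frac{1271420632}{94895} \approx -13398.0$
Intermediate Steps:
$p{\left(f \right)} = \frac{90 + f}{- \frac{19}{42} + \frac{18 f}{19}}$ ($p{\left(f \right)} = \frac{90 + f}{f + \left(38 \left(- \frac{1}{84}\right) + f \left(- \frac{1}{19}\right)\right)} = \frac{90 + f}{f - \left(\frac{19}{42} + \frac{f}{19}\right)} = \frac{90 + f}{- \frac{19}{42} + \frac{18 f}{19}}$)
$p{\left(126 \right)} - 13400 = \frac{798 \left(90 + 126\right)}{-361 + 756 \cdot 126} - 13400 = 798 \frac{1}{-361 + 95256} \cdot 216 - 13400 = 798 \cdot \frac{1}{94895} \cdot 216 - 13400 = \frac{172368}{94895} - 13400 = - \frac{1271420632}{94895}$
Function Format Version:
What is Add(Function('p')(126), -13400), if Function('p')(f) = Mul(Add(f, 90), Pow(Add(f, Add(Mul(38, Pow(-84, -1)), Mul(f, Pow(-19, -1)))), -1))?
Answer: Rational(-1271420632, 94895) ≈ -13398.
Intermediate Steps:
Function('p')(f) = Mul(Pow(Add(Rational(-19, 42), Mul(Rational(18, 19), f)), -1), Add(90, f)) (Function('p')(f) = Mul(Add(90, f), Pow(Add(f, Add(Mul(38, Rational(-1, 84)), Mul(f, Rational(-1, 19)))), -1)) = Mul(Add(90, f), Pow(Add(f, Add(Rational(-19, 42), Mul(Rational(-1, 19), f))), -1)) = Mul(Add(90, f), Pow(Add(Rational(-19, 42), Mul(Rational(18, 19), f)), -1)) = Mul(Pow(Add(Rational(-19, 42), Mul(Rational(18, 19), f)), -1), Add(90, f)))
Add(Function('p')(126), -13400) = Add(Mul(798, Pow(Add(-361, Mul(756, 126)), -1), Add(90, 126)), -13400) = Add(Mul(798, Pow(Add(-361, 95256), -1), 216), -13400) = Add(Mul(798, Pow(94895, -1), 216), -13400) = Add(Mul(798, Rational(1, 94895), 216), -13400) = Add(Rational(172368, 94895), -13400) = Rational(-1271420632, 94895)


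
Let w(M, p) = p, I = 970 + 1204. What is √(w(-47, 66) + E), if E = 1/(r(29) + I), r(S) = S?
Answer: √320313997/2203 ≈ 8.1241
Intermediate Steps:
I = 2174
E = 1/2203 (E = 1/(29 + 2174) = 1/2203 ≈ 0.00045393)
√(w(-47, 66) + E) = √(66 + 1/2203) = √(145399/2203) = √320313997/2203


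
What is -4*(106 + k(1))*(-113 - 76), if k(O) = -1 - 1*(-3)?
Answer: 81648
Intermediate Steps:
k(O) = 2 (k(O) = -1 + 3 = 2)
-4*(106 + k(1))*(-113 - 76) = -4*(106 + 2)*(-113 - 76) = -432*(-189) = -4*(-20412) = 81648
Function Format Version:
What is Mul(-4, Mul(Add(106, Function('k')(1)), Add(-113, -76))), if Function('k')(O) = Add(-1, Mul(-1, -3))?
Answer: 81648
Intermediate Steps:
Function('k')(O) = 2 (Function('k')(O) = Add(-1, 3) = 2)
Mul(-4, Mul(Add(106, Function('k')(1)), Add(-113, -76))) = Mul(-4, Mul(Add(106, 2), Add(-113, -76))) = Mul(-4, Mul(108, -189)) = Mul(-4, -20412) = 81648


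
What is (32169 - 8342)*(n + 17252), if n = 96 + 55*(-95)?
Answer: 288854721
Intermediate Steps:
n = -5129 (n = 96 - 5225 = -5129)
(32169 - 8342)*(n + 17252) = (32169 - 8342)*(-5129 + 17252) = 23827*12123 = 288854721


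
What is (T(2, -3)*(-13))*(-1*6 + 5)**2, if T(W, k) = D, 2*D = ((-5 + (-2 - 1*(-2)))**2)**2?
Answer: -8125/2 ≈ -4062.5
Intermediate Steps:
D = 625/2 (D = ((-5 + (-2 - 1*(-2)))**2)**2/2 = ((-5 + (-2 + 2))**2)**2/2 = ((-5 + 0)**2)**2/2 = ((-5)**2)**2/2 = (1/2)*25**2 = (1/2)*625 = 625/2 ≈ 312.50)
T(W, k) = 625/2
(T(2, -3)*(-13))*(-1*6 + 5)**2 = ((625/2)*(-13))*(-1*6 + 5)**2 = -8125*(-6 + 5)**2/2 = -8125/2*(-1)**2 = -8125/2*1 = -8125/2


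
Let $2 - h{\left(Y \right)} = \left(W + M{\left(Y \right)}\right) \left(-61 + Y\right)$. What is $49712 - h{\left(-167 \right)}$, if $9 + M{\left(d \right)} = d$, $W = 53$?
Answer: $77754$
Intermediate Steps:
$M{\left(d \right)} = -9 + d$
$h{\left(Y \right)} = 2 - \left(-61 + Y\right) \left(44 + Y\right)$ ($h{\left(Y \right)} = 2 - \left(53 + \left(-9 + Y\right)\right) \left(-61 + Y\right) = 2 - \left(44 + Y\right) \left(-61 + Y\right) = 2 - \left(-61 + Y\right) \left(44 + Y\right)$)
$49712 - h{\left(-167 \right)} = 49712 - \left(2686 - \left(-167\right)^{2} + 17 \left(-167\right)\right) = 49712 - \left(2686 - 27889 - 2839\right) = 49712 - -28042 = 49712 + 28042 = 77754$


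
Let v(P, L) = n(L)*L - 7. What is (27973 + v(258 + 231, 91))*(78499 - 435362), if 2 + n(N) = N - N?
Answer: -9915081592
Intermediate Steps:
n(N) = -2 (n(N) = -2 + (N - N) = -2 + 0 = -2)
v(P, L) = -7 - 2*L (v(P, L) = -2*L - 7 = -7 - 2*L)
(27973 + v(258 + 231, 91))*(78499 - 435362) = (27973 + (-7 - 2*91))*(78499 - 435362) = (27973 + (-7 - 182))*(-356863) = (27973 - 189)*(-356863) = 27784*(-356863) = -9915081592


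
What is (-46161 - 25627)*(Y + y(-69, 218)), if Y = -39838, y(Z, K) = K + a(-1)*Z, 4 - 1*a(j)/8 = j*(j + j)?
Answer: 2923494512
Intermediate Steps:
a(j) = 32 - 16*j² (a(j) = 32 - 8*j*(j + j) = 32 - 8*j*2*j = 32 - 16*j²)
y(Z, K) = K + 16*Z (y(Z, K) = K + (32 - 16*(-1)²)*Z = K + (32 - 16*1)*Z = K + (32 - 16)*Z = K + 16*Z)
(-46161 - 25627)*(Y + y(-69, 218)) = (-46161 - 25627)*(-39838 + (218 + 16*(-69))) = -71788*(-39838 + (218 - 1104)) = -71788*(-39838 - 886) = -71788*(-40724) = 2923494512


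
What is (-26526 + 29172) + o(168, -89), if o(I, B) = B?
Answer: 2557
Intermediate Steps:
(-26526 + 29172) + o(168, -89) = (-26526 + 29172) - 89 = 2646 - 89 = 2557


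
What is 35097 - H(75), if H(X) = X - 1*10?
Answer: 35032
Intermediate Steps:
H(X) = -10 + X (H(X) = X - 10 = -10 + X)
35097 - H(75) = 35097 - (-10 + 75) = 35097 - 1*65 = 35097 - 65 = 35032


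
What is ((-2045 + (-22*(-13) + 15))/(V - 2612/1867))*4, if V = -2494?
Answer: 6512096/2329455 ≈ 2.7955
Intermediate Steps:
((-2045 + (-22*(-13) + 15))/(V - 2612/1867))*4 = ((-2045 + (-22*(-13) + 15))/(-2494 - 2612/1867))*4 = ((-2045 + (286 + 15))/(-2494 - 2612*1/1867))*4 = ((-2045 + 301)/(-2494 - 2612/1867))*4 = -1744/(-4658910/1867)*4 = -1744*(-1867/4658910)*4 = (1628024/2329455)*4 = 6512096/2329455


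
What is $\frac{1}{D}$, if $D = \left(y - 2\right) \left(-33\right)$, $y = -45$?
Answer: $\frac{1}{1551} \approx 0.00064475$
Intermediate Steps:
$D = 1551$ ($D = \left(-45 - 2\right) \left(-33\right) = \left(-47\right) \left(-33\right) = 1551$)
$\frac{1}{D} = \frac{1}{1551}$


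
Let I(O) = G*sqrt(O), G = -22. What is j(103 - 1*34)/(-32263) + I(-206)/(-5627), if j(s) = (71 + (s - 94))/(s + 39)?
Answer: -23/1742202 + 22*I*sqrt(206)/5627 ≈ -1.3202e-5 + 0.056115*I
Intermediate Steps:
I(O) = -22*sqrt(O)
j(s) = (-23 + s)/(39 + s) (j(s) = (71 + (-94 + s))/(39 + s) = (-23 + s)/(39 + s))
j(103 - 1*34)/(-32263) + I(-206)/(-5627) = ((-23 + (103 - 1*34))/(39 + (103 - 1*34)))/(-32263) - 22*I*sqrt(206)/(-5627) = ((-23 + (103 - 34))/(39 + (103 - 34)))*(-1/32263) - 22*I*sqrt(206)*(-1/5627) = ((-23 + 69)/(39 + 69))*(-1/32263) - 22*I*sqrt(206)*(-1/5627) = (46/108)*(-1/32263) + 22*I*sqrt(206)/5627 = ((1/108)*46)*(-1/32263) + 22*I*sqrt(206)/5627 = (23/54)*(-1/32263) + 22*I*sqrt(206)/5627 = -23/1742202 + 22*I*sqrt(206)/5627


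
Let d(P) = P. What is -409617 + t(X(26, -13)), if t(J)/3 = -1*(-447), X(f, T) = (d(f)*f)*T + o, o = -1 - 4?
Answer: -408276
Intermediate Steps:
o = -5
X(f, T) = -5 + T*f² (X(f, T) = (f*f)*T - 5 = f²*T - 5 = T*f² - 5 = -5 + T*f²)
t(J) = 1341 (t(J) = 3*(-1*(-447)) = 3*447 = 1341)
-409617 + t(X(26, -13)) = -409617 + 1341 = -408276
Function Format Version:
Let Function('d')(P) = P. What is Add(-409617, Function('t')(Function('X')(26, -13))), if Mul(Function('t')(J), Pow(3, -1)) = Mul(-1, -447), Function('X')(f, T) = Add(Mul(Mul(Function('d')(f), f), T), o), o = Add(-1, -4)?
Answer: -408276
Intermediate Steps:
o = -5
Function('X')(f, T) = Add(-5, Mul(T, Pow(f, 2))) (Function('X')(f, T) = Add(Mul(Mul(f, f), T), -5) = Add(Mul(Pow(f, 2), T), -5) = Add(Mul(T, Pow(f, 2)), -5) = Add(-5, Mul(T, Pow(f, 2))))
Function('t')(J) = 1341 (Function('t')(J) = Mul(3, Mul(-1, -447)) = Mul(3, 447) = 1341)
Add(-409617, Function('t')(Function('X')(26, -13))) = Add(-409617, 1341) = -408276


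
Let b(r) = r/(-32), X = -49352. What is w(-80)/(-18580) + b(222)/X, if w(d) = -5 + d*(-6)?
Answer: -18650641/733568128 ≈ -0.025425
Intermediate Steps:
b(r) = -r/32 (b(r) = r*(-1/32) = -r/32)
w(d) = -5 - 6*d
w(-80)/(-18580) + b(222)/X = (-5 - 6*(-80))/(-18580) - 1/32*222/(-49352) = (-5 + 480)*(-1/18580) - 111/16*(-1/49352) = 475*(-1/18580) + 111/789632 = -95/3716 + 111/789632 = -18650641/733568128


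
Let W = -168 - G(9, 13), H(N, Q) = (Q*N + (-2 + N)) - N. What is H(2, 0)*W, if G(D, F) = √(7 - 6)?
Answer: 338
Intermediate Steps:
G(D, F) = 1 (G(D, F) = √1 = 1)
H(N, Q) = -2 + N*Q (H(N, Q) = (N*Q + (-2 + N)) - N = (-2 + N + N*Q) - N = -2 + N*Q)
W = -169 (W = -168 - 1*1 = -168 - 1 = -169)
H(2, 0)*W = (-2 + 2*0)*(-169) = (-2 + 0)*(-169) = -2*(-169) = 338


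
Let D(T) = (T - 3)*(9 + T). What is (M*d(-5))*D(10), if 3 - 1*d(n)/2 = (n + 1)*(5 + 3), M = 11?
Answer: 102410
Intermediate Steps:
D(T) = (-3 + T)*(9 + T)
d(n) = -10 - 16*n (d(n) = 6 - 2*(n + 1)*(5 + 3) = 6 - 2*(1 + n)*8 = 6 - 2*(8 + 8*n) = 6 + (-16 - 16*n) = -10 - 16*n)
(M*d(-5))*D(10) = (11*(-10 - 16*(-5)))*(-27 + 10² + 6*10) = (11*(-10 + 80))*(-27 + 100 + 60) = (11*70)*133 = 770*133 = 102410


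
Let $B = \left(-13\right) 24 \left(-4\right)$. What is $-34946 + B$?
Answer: $-33698$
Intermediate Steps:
$B = 1248$ ($B = \left(-312\right) \left(-4\right) = 1248$)
$-34946 + B = -34946 + 1248 = -33698$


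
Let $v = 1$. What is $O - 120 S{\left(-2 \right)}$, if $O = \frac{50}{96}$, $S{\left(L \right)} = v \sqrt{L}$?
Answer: $\frac{25}{48} - 120 i \sqrt{2} \approx 0.52083 - 169.71 i$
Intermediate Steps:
$S{\left(L \right)} = \sqrt{L}$ ($S{\left(L \right)} = 1 \sqrt{L} = \sqrt{L}$)
$O = \frac{25}{48}$ ($O = 50 \cdot \frac{1}{96} = \frac{25}{48} \approx 0.52083$)
$O - 120 S{\left(-2 \right)} = \frac{25}{48} - 120 \sqrt{-2} = \frac{25}{48} - 120 i \sqrt{2}$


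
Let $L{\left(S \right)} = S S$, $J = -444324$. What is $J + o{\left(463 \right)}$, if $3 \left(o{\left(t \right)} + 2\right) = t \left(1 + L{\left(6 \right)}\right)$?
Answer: $- \frac{1315847}{3} \approx -4.3862 \cdot 10^{5}$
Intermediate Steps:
$L{\left(S \right)} = S^{2}$
$o{\left(t \right)} = -2 + \frac{37 t}{3}$ ($o{\left(t \right)} = -2 + \frac{t \left(1 + 6^{2}\right)}{3} = -2 + \frac{t \left(1 + 36\right)}{3} = -2 + \frac{t 37}{3} = -2 + \frac{37 t}{3}$)
$J + o{\left(463 \right)} = -444324 + \left(-2 + \frac{37}{3} \cdot 463\right) = -444324 + \left(-2 + \frac{17131}{3}\right) = -444324 + \frac{17125}{3} = - \frac{1315847}{3}$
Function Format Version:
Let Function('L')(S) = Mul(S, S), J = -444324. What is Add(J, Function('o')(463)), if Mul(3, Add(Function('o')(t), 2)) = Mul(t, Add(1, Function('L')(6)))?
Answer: Rational(-1315847, 3) ≈ -4.3862e+5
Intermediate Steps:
Function('L')(S) = Pow(S, 2)
Function('o')(t) = Add(-2, Mul(Rational(37, 3), t)) (Function('o')(t) = Add(-2, Mul(Rational(1, 3), Mul(t, Add(1, Pow(6, 2))))) = Add(-2, Mul(Rational(1, 3), Mul(t, Add(1, 36)))) = Add(-2, Mul(Rational(1, 3), Mul(t, 37))) = Add(-2, Mul(Rational(1, 3), Mul(37, t))) = Add(-2, Mul(Rational(37, 3), t)))
Add(J, Function('o')(463)) = Add(-444324, Add(-2, Mul(Rational(37, 3), 463))) = Add(-444324, Add(-2, Rational(17131, 3))) = Add(-444324, Rational(17125, 3)) = Rational(-1315847, 3)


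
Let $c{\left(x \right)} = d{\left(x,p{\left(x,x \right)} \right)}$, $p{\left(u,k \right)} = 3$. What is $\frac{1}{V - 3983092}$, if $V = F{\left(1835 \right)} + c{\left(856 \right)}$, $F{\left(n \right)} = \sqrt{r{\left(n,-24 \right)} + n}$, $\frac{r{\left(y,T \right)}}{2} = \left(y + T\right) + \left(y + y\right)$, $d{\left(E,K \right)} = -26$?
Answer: $- \frac{3983118}{15865228989127} - \frac{\sqrt{12797}}{15865228989127} \approx -2.5107 \cdot 10^{-7}$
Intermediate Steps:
$c{\left(x \right)} = -26$
$r{\left(y,T \right)} = 2 T + 6 y$ ($r{\left(y,T \right)} = 2 \left(\left(y + T\right) + \left(y + y\right)\right) = 2 \left(\left(T + y\right) + 2 y\right) = 2 \left(T + 3 y\right) = 2 T + 6 y$)
$F{\left(n \right)} = \sqrt{-48 + 7 n}$ ($F{\left(n \right)} = \sqrt{\left(2 \left(-24\right) + 6 n\right) + n} = \sqrt{\left(-48 + 6 n\right) + n} = \sqrt{-48 + 7 n}$)
$V = -26 + \sqrt{12797}$ ($V = \sqrt{-48 + 7 \cdot 1835} - 26 = \sqrt{-48 + 12845} - 26 = \sqrt{12797} - 26 = -26 + \sqrt{12797} \approx 87.124$)
$\frac{1}{V - 3983092} = \frac{1}{\left(-26 + \sqrt{12797}\right) - 3983092} = \frac{1}{-3983118 + \sqrt{12797}}$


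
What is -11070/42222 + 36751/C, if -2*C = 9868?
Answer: -267720017/34720558 ≈ -7.7107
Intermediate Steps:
C = -4934 (C = -1/2*9868 = -4934)
-11070/42222 + 36751/C = -11070/42222 + 36751/(-4934) = -11070*1/42222 + 36751*(-1/4934) = -1845/7037 - 36751/4934 = -267720017/34720558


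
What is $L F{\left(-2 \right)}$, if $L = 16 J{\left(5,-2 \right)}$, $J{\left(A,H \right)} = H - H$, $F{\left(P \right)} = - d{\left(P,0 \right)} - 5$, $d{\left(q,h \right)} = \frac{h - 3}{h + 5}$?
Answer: $0$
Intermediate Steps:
$d{\left(q,h \right)} = \frac{-3 + h}{5 + h}$
$F{\left(P \right)} = - \frac{22}{5}$ ($F{\left(P \right)} = - \frac{-3 + 0}{5 + 0} - 5 = - \frac{-3}{5} - 5 = \left(-1\right) \left(- \frac{3}{5}\right) - 5 = \frac{3}{5} - 5 = - \frac{22}{5}$)
$J{\left(A,H \right)} = 0$
$L = 0$ ($L = 16 \cdot 0 = 0$)
$L F{\left(-2 \right)} = 0 \left(- \frac{22}{5}\right) = 0$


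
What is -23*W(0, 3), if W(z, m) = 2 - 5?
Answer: 69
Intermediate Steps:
W(z, m) = -3
-23*W(0, 3) = -23*(-3) = 69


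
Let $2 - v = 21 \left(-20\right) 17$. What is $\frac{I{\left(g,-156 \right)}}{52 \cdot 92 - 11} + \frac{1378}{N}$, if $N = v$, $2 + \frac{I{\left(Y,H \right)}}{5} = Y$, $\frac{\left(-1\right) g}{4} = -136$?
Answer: $\frac{12966007}{17044383} \approx 0.76072$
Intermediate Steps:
$g = 544$ ($g = \left(-4\right) \left(-136\right) = 544$)
$v = 7142$ ($v = 2 - 21 \left(-20\right) 17 = 2 - \left(-420\right) 17 = 2 - -7140 = 2 + 7140 = 7142$)
$I{\left(Y,H \right)} = -10 + 5 Y$
$N = 7142$
$\frac{I{\left(g,-156 \right)}}{52 \cdot 92 - 11} + \frac{1378}{N} = \frac{-10 + 5 \cdot 544}{52 \cdot 92 - 11} + \frac{1378}{7142} = \frac{-10 + 2720}{4784 - 11} + 1378 \cdot \frac{1}{7142} = \frac{2710}{4773} + \frac{689}{3571} = \frac{12966007}{17044383}$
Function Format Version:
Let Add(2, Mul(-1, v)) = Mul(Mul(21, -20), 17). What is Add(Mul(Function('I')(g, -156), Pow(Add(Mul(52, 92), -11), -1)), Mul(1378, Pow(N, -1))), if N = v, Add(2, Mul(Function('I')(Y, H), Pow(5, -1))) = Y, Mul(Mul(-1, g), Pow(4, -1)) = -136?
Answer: Rational(12966007, 17044383) ≈ 0.76072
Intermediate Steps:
g = 544 (g = Mul(-4, -136) = 544)
v = 7142 (v = Add(2, Mul(-1, Mul(Mul(21, -20), 17))) = Add(2, Mul(-1, Mul(-420, 17))) = Add(2, Mul(-1, -7140)) = Add(2, 7140) = 7142)
Function('I')(Y, H) = Add(-10, Mul(5, Y))
N = 7142
Add(Mul(Function('I')(g, -156), Pow(Add(Mul(52, 92), -11), -1)), Mul(1378, Pow(N, -1))) = Add(Mul(Add(-10, Mul(5, 544)), Pow(Add(Mul(52, 92), -11), -1)), Mul(1378, Pow(7142, -1))) = Add(Mul(Add(-10, 2720), Pow(Add(4784, -11), -1)), Mul(1378, Rational(1, 7142))) = Add(Mul(2710, Pow(4773, -1)), Rational(689, 3571)) = Add(Mul(2710, Rational(1, 4773)), Rational(689, 3571)) = Add(Rational(2710, 4773), Rational(689, 3571)) = Rational(12966007, 17044383)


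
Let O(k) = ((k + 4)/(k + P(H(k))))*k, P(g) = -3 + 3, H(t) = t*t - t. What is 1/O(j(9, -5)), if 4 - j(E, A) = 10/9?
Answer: 9/62 ≈ 0.14516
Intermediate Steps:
H(t) = t² - t
P(g) = 0
j(E, A) = 26/9 (j(E, A) = 4 - 10/9 = 26/9)
O(k) = 4 + k (O(k) = ((k + 4)/(k + 0))*k = ((4 + k)/k)*k = 4 + k)
1/O(j(9, -5)) = 1/(4 + 26/9) = 1/(62/9) = 9/62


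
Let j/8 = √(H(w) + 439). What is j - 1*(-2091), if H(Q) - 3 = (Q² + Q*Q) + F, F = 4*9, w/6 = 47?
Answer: 2091 + 248*√166 ≈ 5286.3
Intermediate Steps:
w = 282 (w = 6*47 = 282)
F = 36
H(Q) = 39 + 2*Q² (H(Q) = 3 + ((Q² + Q*Q) + 36) = 3 + ((Q² + Q²) + 36) = 3 + (2*Q² + 36) = 3 + (36 + 2*Q²) = 39 + 2*Q²)
j = 248*√166 (j = 8*√((39 + 2*282²) + 439) = 8*√((39 + 2*79524) + 439) = 8*√((39 + 159048) + 439) = 8*√(159087 + 439) = 8*√159526 = 8*(31*√166) = 248*√166 ≈ 3195.3)
j - 1*(-2091) = 248*√166 - 1*(-2091) = 248*√166 + 2091 = 2091 + 248*√166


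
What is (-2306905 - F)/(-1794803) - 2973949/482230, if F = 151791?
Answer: -4151995614967/865507850690 ≈ -4.7972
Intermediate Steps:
(-2306905 - F)/(-1794803) - 2973949/482230 = (-2306905 - 1*151791)/(-1794803) - 2973949/482230 = (-2306905 - 151791)*(-1/1794803) - 2973949*1/482230 = -2458696*(-1/1794803) - 2973949/482230 = 2458696/1794803 - 2973949/482230 = -4151995614967/865507850690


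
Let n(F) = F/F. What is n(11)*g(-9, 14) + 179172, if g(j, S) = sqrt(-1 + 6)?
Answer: 179172 + sqrt(5) ≈ 1.7917e+5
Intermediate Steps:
g(j, S) = sqrt(5)
n(F) = 1
n(11)*g(-9, 14) + 179172 = 1*sqrt(5) + 179172 = sqrt(5) + 179172 = 179172 + sqrt(5)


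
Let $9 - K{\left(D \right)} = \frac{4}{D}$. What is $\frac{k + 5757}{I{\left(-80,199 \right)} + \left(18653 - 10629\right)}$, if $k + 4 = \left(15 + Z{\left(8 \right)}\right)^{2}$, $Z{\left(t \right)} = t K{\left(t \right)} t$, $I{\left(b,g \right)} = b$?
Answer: $\frac{53039}{1324} \approx 40.06$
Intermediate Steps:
$K{\left(D \right)} = 9 - \frac{4}{D}$
$Z{\left(t \right)} = t^{2} \left(9 - \frac{4}{t}\right)$ ($Z{\left(t \right)} = t \left(9 - \frac{4}{t}\right) t = t^{2} \left(9 - \frac{4}{t}\right)$)
$k = 312477$ ($k = -4 + \left(15 + 8 \left(-4 + 9 \cdot 8\right)\right)^{2} = -4 + \left(15 + 8 \left(-4 + 72\right)\right)^{2} = -4 + \left(15 + 8 \cdot 68\right)^{2} = -4 + \left(15 + 544\right)^{2} = -4 + 559^{2} = -4 + 312481 = 312477$)
$\frac{k + 5757}{I{\left(-80,199 \right)} + \left(18653 - 10629\right)} = \frac{312477 + 5757}{-80 + \left(18653 - 10629\right)} = \frac{318234}{-80 + 8024} = \frac{318234}{7944} = 318234 \cdot \frac{1}{7944} = \frac{53039}{1324}$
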